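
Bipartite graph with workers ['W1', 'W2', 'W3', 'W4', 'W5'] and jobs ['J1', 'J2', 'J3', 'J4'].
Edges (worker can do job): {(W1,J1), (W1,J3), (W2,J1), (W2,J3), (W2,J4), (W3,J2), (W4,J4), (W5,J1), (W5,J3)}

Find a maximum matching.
Matching: {(W1,J3), (W3,J2), (W4,J4), (W5,J1)}

Maximum matching (size 4):
  W1 → J3
  W3 → J2
  W4 → J4
  W5 → J1

Each worker is assigned to at most one job, and each job to at most one worker.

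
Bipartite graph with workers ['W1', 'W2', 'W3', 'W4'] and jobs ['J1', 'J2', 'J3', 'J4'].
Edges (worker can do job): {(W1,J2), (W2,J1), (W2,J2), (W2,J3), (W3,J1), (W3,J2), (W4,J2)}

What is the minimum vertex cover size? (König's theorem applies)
Minimum vertex cover size = 3

By König's theorem: in bipartite graphs,
min vertex cover = max matching = 3

Maximum matching has size 3, so minimum vertex cover also has size 3.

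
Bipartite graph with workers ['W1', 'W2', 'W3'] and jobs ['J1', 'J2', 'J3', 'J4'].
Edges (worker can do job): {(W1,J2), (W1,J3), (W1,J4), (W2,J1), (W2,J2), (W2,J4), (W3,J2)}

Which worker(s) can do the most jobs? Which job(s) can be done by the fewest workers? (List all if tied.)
Most versatile: W1, W2 (3 jobs); Least covered: J1, J3 (1 workers)

Worker degrees (jobs they can do): W1:3, W2:3, W3:1
Job degrees (workers who can do it): J1:1, J2:3, J3:1, J4:2

Maximum worker degree is 3, achieved by: W1, W2
Minimum job degree is 1, achieved by: J1, J3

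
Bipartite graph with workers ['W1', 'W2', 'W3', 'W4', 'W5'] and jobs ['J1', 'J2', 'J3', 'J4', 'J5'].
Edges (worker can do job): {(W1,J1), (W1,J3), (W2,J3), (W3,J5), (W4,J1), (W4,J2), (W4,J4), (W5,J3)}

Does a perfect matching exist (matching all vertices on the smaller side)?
No, maximum matching has size 4 < 5

Maximum matching has size 4, need 5 for perfect matching.
Unmatched workers: ['W2']
Unmatched jobs: ['J4']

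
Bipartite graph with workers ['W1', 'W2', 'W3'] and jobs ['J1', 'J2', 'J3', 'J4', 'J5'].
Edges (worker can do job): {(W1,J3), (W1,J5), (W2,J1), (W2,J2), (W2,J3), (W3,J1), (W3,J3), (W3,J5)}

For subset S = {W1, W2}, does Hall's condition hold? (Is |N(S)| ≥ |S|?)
Yes: |N(S)| = 4, |S| = 2

Subset S = {W1, W2}
Neighbors N(S) = {J1, J2, J3, J5}

|N(S)| = 4, |S| = 2
Hall's condition: |N(S)| ≥ |S| is satisfied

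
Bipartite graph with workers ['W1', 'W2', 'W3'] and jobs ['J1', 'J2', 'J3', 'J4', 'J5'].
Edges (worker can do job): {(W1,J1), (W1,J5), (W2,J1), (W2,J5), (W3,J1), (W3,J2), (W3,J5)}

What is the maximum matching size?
Maximum matching size = 3

Maximum matching: {(W1,J1), (W2,J5), (W3,J2)}
Size: 3

This assigns 3 workers to 3 distinct jobs.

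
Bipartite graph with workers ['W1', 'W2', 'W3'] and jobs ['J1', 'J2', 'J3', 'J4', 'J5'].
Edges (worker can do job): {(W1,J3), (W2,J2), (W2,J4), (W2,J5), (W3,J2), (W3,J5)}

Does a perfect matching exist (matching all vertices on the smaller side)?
Yes, perfect matching exists (size 3)

Perfect matching: {(W1,J3), (W2,J2), (W3,J5)}
All 3 vertices on the smaller side are matched.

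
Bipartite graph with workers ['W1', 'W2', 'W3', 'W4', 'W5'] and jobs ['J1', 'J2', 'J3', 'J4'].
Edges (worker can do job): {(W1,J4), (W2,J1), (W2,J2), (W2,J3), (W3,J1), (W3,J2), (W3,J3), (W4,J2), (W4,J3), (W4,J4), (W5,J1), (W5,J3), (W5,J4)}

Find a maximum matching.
Matching: {(W2,J2), (W3,J1), (W4,J4), (W5,J3)}

Maximum matching (size 4):
  W2 → J2
  W3 → J1
  W4 → J4
  W5 → J3

Each worker is assigned to at most one job, and each job to at most one worker.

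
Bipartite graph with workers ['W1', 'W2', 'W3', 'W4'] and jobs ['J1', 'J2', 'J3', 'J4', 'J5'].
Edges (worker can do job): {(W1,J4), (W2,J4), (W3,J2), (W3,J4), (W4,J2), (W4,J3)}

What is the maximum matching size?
Maximum matching size = 3

Maximum matching: {(W1,J4), (W3,J2), (W4,J3)}
Size: 3

This assigns 3 workers to 3 distinct jobs.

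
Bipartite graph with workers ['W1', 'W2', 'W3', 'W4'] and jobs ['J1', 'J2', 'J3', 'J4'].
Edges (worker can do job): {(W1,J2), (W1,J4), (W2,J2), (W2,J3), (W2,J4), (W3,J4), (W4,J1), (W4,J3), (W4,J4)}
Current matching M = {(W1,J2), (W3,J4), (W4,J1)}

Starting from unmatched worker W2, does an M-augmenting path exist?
Yes: W2 → J3

An M-augmenting path alternates non-matching / matching edges, starting and ending at unmatched vertices.
Path: W2 → J3
(J3 is unmatched in M, so the path is augmenting.)
Flipping edges along this path would increase |M| from 3 to 4.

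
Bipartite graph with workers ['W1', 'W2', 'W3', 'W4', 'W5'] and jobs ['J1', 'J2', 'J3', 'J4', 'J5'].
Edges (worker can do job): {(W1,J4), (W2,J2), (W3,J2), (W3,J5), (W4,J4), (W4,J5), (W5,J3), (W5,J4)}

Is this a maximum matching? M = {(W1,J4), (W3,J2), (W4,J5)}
No, size 3 is not maximum

Proposed matching has size 3.
Maximum matching size for this graph: 4.

This is NOT maximum - can be improved to size 4.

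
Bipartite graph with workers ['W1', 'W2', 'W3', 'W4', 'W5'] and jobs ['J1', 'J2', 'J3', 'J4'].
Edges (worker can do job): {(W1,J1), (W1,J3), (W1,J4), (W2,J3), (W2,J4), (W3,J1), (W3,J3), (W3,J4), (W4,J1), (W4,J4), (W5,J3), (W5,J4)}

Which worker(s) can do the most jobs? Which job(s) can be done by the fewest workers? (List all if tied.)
Most versatile: W1, W3 (3 jobs); Least covered: J2 (0 workers)

Worker degrees (jobs they can do): W1:3, W2:2, W3:3, W4:2, W5:2
Job degrees (workers who can do it): J1:3, J2:0, J3:4, J4:5

Maximum worker degree is 3, achieved by: W1, W3
Minimum job degree is 0, achieved by: J2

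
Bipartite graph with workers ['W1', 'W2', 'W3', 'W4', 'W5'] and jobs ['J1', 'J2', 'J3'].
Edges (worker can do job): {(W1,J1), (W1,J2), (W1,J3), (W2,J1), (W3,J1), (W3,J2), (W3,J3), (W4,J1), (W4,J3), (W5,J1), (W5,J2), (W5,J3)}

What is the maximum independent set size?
Maximum independent set = 5

By König's theorem:
- Min vertex cover = Max matching = 3
- Max independent set = Total vertices - Min vertex cover
- Max independent set = 8 - 3 = 5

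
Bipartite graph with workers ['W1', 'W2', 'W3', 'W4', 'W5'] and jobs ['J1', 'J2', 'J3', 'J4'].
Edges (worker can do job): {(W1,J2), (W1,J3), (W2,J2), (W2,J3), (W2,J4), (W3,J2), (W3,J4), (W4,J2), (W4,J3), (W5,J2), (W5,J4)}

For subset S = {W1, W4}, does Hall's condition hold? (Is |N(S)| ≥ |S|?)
Yes: |N(S)| = 2, |S| = 2

Subset S = {W1, W4}
Neighbors N(S) = {J2, J3}

|N(S)| = 2, |S| = 2
Hall's condition: |N(S)| ≥ |S| is satisfied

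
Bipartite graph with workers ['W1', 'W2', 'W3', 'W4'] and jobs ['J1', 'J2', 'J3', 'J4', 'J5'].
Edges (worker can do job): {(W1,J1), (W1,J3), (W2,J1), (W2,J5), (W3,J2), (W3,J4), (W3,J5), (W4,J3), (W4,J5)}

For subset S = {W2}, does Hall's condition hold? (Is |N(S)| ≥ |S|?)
Yes: |N(S)| = 2, |S| = 1

Subset S = {W2}
Neighbors N(S) = {J1, J5}

|N(S)| = 2, |S| = 1
Hall's condition: |N(S)| ≥ |S| is satisfied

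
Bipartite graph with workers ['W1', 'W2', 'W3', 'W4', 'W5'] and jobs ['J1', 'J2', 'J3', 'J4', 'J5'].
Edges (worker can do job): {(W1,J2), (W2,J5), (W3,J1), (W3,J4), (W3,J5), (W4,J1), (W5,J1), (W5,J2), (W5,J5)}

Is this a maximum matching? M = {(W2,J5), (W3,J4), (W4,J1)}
No, size 3 is not maximum

Proposed matching has size 3.
Maximum matching size for this graph: 4.

This is NOT maximum - can be improved to size 4.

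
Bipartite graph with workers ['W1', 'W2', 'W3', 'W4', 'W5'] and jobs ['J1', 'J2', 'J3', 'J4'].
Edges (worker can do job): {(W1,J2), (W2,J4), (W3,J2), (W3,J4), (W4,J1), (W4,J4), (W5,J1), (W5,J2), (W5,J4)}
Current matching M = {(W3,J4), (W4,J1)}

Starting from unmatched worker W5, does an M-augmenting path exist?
Yes: W5 → J2

An M-augmenting path alternates non-matching / matching edges, starting and ending at unmatched vertices.
Path: W5 → J2
(J2 is unmatched in M, so the path is augmenting.)
Flipping edges along this path would increase |M| from 2 to 3.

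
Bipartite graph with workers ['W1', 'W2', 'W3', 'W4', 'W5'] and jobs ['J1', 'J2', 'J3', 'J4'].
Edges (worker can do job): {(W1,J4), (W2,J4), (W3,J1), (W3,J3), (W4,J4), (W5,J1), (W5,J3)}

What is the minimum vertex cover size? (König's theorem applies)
Minimum vertex cover size = 3

By König's theorem: in bipartite graphs,
min vertex cover = max matching = 3

Maximum matching has size 3, so minimum vertex cover also has size 3.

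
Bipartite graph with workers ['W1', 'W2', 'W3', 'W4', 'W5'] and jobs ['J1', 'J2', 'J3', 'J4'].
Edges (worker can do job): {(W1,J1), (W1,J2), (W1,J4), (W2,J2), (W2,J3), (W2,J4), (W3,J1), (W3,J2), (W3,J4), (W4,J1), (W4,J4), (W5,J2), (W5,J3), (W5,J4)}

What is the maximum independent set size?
Maximum independent set = 5

By König's theorem:
- Min vertex cover = Max matching = 4
- Max independent set = Total vertices - Min vertex cover
- Max independent set = 9 - 4 = 5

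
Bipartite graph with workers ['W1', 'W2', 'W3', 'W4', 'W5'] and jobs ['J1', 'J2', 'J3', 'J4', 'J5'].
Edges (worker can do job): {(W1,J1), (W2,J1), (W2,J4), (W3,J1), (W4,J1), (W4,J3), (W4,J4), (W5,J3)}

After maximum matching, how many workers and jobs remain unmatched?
Unmatched: 2 workers, 2 jobs

Maximum matching size: 3
Workers: 5 total, 3 matched, 2 unmatched
Jobs: 5 total, 3 matched, 2 unmatched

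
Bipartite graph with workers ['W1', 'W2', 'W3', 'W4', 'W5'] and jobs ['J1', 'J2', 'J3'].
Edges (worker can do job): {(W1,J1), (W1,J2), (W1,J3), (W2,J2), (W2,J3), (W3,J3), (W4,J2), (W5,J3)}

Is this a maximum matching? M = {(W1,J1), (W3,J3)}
No, size 2 is not maximum

Proposed matching has size 2.
Maximum matching size for this graph: 3.

This is NOT maximum - can be improved to size 3.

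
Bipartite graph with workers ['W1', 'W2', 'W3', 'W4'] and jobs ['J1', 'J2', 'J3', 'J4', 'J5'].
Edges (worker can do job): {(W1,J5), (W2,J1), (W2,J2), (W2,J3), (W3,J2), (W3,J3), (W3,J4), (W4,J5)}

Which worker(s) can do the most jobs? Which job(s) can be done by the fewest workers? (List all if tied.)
Most versatile: W2, W3 (3 jobs); Least covered: J1, J4 (1 workers)

Worker degrees (jobs they can do): W1:1, W2:3, W3:3, W4:1
Job degrees (workers who can do it): J1:1, J2:2, J3:2, J4:1, J5:2

Maximum worker degree is 3, achieved by: W2, W3
Minimum job degree is 1, achieved by: J1, J4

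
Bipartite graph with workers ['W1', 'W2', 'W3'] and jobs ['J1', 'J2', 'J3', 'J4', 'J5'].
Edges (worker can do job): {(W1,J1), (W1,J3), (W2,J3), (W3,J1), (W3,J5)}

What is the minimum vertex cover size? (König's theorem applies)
Minimum vertex cover size = 3

By König's theorem: in bipartite graphs,
min vertex cover = max matching = 3

Maximum matching has size 3, so minimum vertex cover also has size 3.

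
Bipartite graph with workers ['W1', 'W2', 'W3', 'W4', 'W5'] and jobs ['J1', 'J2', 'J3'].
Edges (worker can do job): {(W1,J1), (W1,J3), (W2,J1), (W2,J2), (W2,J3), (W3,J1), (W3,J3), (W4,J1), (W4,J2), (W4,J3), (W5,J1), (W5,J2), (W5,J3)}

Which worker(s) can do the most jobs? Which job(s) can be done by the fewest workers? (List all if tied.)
Most versatile: W2, W4, W5 (3 jobs); Least covered: J2 (3 workers)

Worker degrees (jobs they can do): W1:2, W2:3, W3:2, W4:3, W5:3
Job degrees (workers who can do it): J1:5, J2:3, J3:5

Maximum worker degree is 3, achieved by: W2, W4, W5
Minimum job degree is 3, achieved by: J2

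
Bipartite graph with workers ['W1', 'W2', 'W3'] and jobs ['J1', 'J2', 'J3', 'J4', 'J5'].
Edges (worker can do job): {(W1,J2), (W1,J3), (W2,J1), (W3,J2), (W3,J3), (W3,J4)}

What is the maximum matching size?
Maximum matching size = 3

Maximum matching: {(W1,J2), (W2,J1), (W3,J4)}
Size: 3

This assigns 3 workers to 3 distinct jobs.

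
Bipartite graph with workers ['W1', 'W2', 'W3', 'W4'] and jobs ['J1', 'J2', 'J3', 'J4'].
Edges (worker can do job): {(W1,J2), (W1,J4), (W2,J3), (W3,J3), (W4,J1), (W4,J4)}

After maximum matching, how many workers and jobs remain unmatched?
Unmatched: 1 workers, 1 jobs

Maximum matching size: 3
Workers: 4 total, 3 matched, 1 unmatched
Jobs: 4 total, 3 matched, 1 unmatched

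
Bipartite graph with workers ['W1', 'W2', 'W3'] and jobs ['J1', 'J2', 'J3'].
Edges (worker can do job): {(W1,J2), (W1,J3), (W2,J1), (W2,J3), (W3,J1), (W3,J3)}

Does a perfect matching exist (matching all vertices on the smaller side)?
Yes, perfect matching exists (size 3)

Perfect matching: {(W1,J2), (W2,J3), (W3,J1)}
All 3 vertices on the smaller side are matched.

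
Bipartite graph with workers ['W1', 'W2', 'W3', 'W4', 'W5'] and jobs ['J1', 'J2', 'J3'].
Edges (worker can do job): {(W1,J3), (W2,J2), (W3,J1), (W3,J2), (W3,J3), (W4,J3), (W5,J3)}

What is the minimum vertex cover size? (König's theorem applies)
Minimum vertex cover size = 3

By König's theorem: in bipartite graphs,
min vertex cover = max matching = 3

Maximum matching has size 3, so minimum vertex cover also has size 3.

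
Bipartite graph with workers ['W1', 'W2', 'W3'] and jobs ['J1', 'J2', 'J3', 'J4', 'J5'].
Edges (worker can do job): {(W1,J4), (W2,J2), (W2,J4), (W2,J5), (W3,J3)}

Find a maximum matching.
Matching: {(W1,J4), (W2,J2), (W3,J3)}

Maximum matching (size 3):
  W1 → J4
  W2 → J2
  W3 → J3

Each worker is assigned to at most one job, and each job to at most one worker.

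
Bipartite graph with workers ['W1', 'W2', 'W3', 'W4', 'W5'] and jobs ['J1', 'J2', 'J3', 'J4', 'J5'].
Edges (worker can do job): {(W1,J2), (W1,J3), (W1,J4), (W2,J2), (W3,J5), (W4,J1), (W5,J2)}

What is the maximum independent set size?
Maximum independent set = 6

By König's theorem:
- Min vertex cover = Max matching = 4
- Max independent set = Total vertices - Min vertex cover
- Max independent set = 10 - 4 = 6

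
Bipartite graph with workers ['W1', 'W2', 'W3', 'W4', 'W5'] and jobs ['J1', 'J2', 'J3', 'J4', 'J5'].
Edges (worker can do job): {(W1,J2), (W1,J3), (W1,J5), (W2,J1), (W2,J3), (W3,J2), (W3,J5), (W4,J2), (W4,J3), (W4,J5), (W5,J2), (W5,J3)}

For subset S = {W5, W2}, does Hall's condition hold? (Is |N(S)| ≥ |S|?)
Yes: |N(S)| = 3, |S| = 2

Subset S = {W5, W2}
Neighbors N(S) = {J1, J2, J3}

|N(S)| = 3, |S| = 2
Hall's condition: |N(S)| ≥ |S| is satisfied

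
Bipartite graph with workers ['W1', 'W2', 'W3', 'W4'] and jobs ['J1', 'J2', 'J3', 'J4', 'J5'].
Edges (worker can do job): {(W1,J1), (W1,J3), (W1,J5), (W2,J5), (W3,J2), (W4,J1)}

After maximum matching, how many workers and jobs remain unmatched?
Unmatched: 0 workers, 1 jobs

Maximum matching size: 4
Workers: 4 total, 4 matched, 0 unmatched
Jobs: 5 total, 4 matched, 1 unmatched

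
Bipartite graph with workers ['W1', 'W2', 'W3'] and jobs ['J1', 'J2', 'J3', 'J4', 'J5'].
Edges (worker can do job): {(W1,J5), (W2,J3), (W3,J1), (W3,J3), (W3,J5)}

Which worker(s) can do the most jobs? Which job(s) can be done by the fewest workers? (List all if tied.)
Most versatile: W3 (3 jobs); Least covered: J2, J4 (0 workers)

Worker degrees (jobs they can do): W1:1, W2:1, W3:3
Job degrees (workers who can do it): J1:1, J2:0, J3:2, J4:0, J5:2

Maximum worker degree is 3, achieved by: W3
Minimum job degree is 0, achieved by: J2, J4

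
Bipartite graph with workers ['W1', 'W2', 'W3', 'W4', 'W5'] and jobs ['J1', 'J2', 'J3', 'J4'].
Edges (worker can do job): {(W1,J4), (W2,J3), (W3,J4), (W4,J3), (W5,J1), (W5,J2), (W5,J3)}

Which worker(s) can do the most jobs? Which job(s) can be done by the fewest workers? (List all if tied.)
Most versatile: W5 (3 jobs); Least covered: J1, J2 (1 workers)

Worker degrees (jobs they can do): W1:1, W2:1, W3:1, W4:1, W5:3
Job degrees (workers who can do it): J1:1, J2:1, J3:3, J4:2

Maximum worker degree is 3, achieved by: W5
Minimum job degree is 1, achieved by: J1, J2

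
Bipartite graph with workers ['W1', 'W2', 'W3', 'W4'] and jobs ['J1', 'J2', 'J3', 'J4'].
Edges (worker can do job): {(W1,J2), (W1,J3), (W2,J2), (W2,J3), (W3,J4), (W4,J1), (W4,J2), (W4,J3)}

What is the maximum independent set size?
Maximum independent set = 4

By König's theorem:
- Min vertex cover = Max matching = 4
- Max independent set = Total vertices - Min vertex cover
- Max independent set = 8 - 4 = 4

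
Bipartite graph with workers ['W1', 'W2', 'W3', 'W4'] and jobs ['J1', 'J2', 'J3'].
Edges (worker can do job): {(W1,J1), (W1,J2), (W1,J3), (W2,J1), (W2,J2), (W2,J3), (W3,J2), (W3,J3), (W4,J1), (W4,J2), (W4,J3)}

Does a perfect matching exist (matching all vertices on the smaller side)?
Yes, perfect matching exists (size 3)

Perfect matching: {(W1,J1), (W3,J2), (W4,J3)}
All 3 vertices on the smaller side are matched.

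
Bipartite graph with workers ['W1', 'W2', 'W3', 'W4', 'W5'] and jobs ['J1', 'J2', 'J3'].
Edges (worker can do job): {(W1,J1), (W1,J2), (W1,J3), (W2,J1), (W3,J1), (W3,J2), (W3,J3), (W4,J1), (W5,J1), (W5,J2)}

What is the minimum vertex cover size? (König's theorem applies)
Minimum vertex cover size = 3

By König's theorem: in bipartite graphs,
min vertex cover = max matching = 3

Maximum matching has size 3, so minimum vertex cover also has size 3.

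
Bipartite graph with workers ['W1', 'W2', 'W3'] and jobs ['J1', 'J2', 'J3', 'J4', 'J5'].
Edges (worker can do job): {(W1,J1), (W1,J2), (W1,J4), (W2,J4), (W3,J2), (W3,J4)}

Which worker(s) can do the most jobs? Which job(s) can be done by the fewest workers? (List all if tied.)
Most versatile: W1 (3 jobs); Least covered: J3, J5 (0 workers)

Worker degrees (jobs they can do): W1:3, W2:1, W3:2
Job degrees (workers who can do it): J1:1, J2:2, J3:0, J4:3, J5:0

Maximum worker degree is 3, achieved by: W1
Minimum job degree is 0, achieved by: J3, J5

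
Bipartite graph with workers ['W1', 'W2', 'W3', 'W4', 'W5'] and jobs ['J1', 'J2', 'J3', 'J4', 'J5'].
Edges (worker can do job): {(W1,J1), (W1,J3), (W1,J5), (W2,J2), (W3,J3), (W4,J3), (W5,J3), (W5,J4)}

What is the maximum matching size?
Maximum matching size = 4

Maximum matching: {(W1,J1), (W2,J2), (W3,J3), (W5,J4)}
Size: 4

This assigns 4 workers to 4 distinct jobs.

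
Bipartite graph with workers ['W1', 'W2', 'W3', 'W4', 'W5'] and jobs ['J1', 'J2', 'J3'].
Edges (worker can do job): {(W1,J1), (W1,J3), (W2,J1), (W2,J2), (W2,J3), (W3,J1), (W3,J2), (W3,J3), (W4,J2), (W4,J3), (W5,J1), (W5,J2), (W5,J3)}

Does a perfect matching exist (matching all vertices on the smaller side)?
Yes, perfect matching exists (size 3)

Perfect matching: {(W1,J1), (W3,J3), (W5,J2)}
All 3 vertices on the smaller side are matched.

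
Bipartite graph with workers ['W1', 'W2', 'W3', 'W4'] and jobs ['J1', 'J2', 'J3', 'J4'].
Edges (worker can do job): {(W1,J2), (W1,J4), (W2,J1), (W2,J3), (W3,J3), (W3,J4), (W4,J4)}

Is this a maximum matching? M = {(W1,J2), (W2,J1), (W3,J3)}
No, size 3 is not maximum

Proposed matching has size 3.
Maximum matching size for this graph: 4.

This is NOT maximum - can be improved to size 4.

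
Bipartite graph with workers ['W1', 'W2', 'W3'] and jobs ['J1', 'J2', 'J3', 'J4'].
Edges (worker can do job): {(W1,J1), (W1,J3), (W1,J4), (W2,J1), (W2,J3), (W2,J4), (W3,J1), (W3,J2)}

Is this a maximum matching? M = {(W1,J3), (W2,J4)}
No, size 2 is not maximum

Proposed matching has size 2.
Maximum matching size for this graph: 3.

This is NOT maximum - can be improved to size 3.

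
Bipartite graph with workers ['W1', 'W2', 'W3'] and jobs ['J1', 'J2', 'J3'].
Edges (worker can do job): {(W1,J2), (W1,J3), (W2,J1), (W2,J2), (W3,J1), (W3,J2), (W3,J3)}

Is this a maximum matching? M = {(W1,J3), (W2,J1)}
No, size 2 is not maximum

Proposed matching has size 2.
Maximum matching size for this graph: 3.

This is NOT maximum - can be improved to size 3.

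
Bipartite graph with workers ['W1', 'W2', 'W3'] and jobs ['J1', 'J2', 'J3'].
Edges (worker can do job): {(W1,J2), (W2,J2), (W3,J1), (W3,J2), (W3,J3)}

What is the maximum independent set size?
Maximum independent set = 4

By König's theorem:
- Min vertex cover = Max matching = 2
- Max independent set = Total vertices - Min vertex cover
- Max independent set = 6 - 2 = 4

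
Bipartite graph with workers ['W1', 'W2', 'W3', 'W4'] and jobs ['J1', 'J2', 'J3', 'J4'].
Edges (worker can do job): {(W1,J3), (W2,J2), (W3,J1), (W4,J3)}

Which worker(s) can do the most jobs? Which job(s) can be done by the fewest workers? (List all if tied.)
Most versatile: W1, W2, W3, W4 (1 jobs); Least covered: J4 (0 workers)

Worker degrees (jobs they can do): W1:1, W2:1, W3:1, W4:1
Job degrees (workers who can do it): J1:1, J2:1, J3:2, J4:0

Maximum worker degree is 1, achieved by: W1, W2, W3, W4
Minimum job degree is 0, achieved by: J4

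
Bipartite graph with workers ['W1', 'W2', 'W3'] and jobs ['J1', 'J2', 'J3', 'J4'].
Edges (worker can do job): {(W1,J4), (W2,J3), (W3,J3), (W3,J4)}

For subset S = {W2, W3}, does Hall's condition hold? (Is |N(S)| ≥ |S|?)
Yes: |N(S)| = 2, |S| = 2

Subset S = {W2, W3}
Neighbors N(S) = {J3, J4}

|N(S)| = 2, |S| = 2
Hall's condition: |N(S)| ≥ |S| is satisfied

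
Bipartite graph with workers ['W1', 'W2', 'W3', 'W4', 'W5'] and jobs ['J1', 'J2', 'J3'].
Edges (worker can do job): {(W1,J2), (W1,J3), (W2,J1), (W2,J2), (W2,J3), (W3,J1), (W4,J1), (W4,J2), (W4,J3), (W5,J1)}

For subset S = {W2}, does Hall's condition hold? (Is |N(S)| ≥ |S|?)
Yes: |N(S)| = 3, |S| = 1

Subset S = {W2}
Neighbors N(S) = {J1, J2, J3}

|N(S)| = 3, |S| = 1
Hall's condition: |N(S)| ≥ |S| is satisfied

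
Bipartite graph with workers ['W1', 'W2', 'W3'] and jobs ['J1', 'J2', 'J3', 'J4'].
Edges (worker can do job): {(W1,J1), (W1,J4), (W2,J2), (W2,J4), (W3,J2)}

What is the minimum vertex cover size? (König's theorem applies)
Minimum vertex cover size = 3

By König's theorem: in bipartite graphs,
min vertex cover = max matching = 3

Maximum matching has size 3, so minimum vertex cover also has size 3.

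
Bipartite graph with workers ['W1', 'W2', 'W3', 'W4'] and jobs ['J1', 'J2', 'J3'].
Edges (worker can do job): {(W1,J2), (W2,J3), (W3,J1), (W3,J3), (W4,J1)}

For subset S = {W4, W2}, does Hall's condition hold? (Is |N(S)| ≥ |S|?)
Yes: |N(S)| = 2, |S| = 2

Subset S = {W4, W2}
Neighbors N(S) = {J1, J3}

|N(S)| = 2, |S| = 2
Hall's condition: |N(S)| ≥ |S| is satisfied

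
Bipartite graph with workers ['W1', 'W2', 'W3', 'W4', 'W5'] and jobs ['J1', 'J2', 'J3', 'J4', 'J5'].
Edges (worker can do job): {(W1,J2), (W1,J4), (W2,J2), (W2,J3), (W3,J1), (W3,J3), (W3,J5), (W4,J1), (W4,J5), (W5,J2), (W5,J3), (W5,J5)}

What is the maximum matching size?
Maximum matching size = 5

Maximum matching: {(W1,J4), (W2,J2), (W3,J1), (W4,J5), (W5,J3)}
Size: 5

This assigns 5 workers to 5 distinct jobs.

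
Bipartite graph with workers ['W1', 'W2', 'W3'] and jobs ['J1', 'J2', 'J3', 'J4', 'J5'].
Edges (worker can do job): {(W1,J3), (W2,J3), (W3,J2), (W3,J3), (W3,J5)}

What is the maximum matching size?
Maximum matching size = 2

Maximum matching: {(W1,J3), (W3,J5)}
Size: 2

This assigns 2 workers to 2 distinct jobs.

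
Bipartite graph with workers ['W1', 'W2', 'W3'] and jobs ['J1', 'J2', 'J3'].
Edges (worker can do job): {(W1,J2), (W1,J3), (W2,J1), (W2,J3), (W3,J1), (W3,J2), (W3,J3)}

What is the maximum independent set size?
Maximum independent set = 3

By König's theorem:
- Min vertex cover = Max matching = 3
- Max independent set = Total vertices - Min vertex cover
- Max independent set = 6 - 3 = 3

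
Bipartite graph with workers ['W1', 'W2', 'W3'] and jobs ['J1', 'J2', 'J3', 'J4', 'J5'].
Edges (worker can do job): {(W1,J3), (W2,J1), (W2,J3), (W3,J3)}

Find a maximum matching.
Matching: {(W2,J1), (W3,J3)}

Maximum matching (size 2):
  W2 → J1
  W3 → J3

Each worker is assigned to at most one job, and each job to at most one worker.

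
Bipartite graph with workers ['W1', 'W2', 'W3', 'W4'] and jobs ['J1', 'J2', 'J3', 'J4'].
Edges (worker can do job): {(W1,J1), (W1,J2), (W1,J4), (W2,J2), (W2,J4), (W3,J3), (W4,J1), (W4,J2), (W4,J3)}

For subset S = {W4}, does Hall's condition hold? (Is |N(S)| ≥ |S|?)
Yes: |N(S)| = 3, |S| = 1

Subset S = {W4}
Neighbors N(S) = {J1, J2, J3}

|N(S)| = 3, |S| = 1
Hall's condition: |N(S)| ≥ |S| is satisfied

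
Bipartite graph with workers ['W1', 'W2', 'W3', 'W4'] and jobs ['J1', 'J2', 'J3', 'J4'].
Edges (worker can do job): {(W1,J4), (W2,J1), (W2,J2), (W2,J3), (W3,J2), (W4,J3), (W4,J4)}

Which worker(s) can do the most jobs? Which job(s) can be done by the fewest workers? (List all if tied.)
Most versatile: W2 (3 jobs); Least covered: J1 (1 workers)

Worker degrees (jobs they can do): W1:1, W2:3, W3:1, W4:2
Job degrees (workers who can do it): J1:1, J2:2, J3:2, J4:2

Maximum worker degree is 3, achieved by: W2
Minimum job degree is 1, achieved by: J1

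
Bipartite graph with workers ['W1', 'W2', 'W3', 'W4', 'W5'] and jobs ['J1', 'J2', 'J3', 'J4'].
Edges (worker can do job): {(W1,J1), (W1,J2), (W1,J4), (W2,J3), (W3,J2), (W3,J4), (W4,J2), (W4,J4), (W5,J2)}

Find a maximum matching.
Matching: {(W1,J1), (W2,J3), (W3,J2), (W4,J4)}

Maximum matching (size 4):
  W1 → J1
  W2 → J3
  W3 → J2
  W4 → J4

Each worker is assigned to at most one job, and each job to at most one worker.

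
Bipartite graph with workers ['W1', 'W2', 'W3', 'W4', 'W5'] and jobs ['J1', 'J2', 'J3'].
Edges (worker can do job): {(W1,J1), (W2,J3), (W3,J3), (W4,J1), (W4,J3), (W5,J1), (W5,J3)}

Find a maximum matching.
Matching: {(W3,J3), (W5,J1)}

Maximum matching (size 2):
  W3 → J3
  W5 → J1

Each worker is assigned to at most one job, and each job to at most one worker.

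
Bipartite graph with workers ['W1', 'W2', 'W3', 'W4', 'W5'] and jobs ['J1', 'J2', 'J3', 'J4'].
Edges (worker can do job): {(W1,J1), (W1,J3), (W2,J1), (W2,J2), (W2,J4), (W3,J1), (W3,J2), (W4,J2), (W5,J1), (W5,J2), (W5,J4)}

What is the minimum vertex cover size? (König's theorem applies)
Minimum vertex cover size = 4

By König's theorem: in bipartite graphs,
min vertex cover = max matching = 4

Maximum matching has size 4, so minimum vertex cover also has size 4.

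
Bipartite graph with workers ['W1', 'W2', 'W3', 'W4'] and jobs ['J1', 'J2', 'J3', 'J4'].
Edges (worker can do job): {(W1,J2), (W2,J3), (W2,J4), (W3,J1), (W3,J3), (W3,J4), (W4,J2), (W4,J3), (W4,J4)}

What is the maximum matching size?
Maximum matching size = 4

Maximum matching: {(W1,J2), (W2,J4), (W3,J1), (W4,J3)}
Size: 4

This assigns 4 workers to 4 distinct jobs.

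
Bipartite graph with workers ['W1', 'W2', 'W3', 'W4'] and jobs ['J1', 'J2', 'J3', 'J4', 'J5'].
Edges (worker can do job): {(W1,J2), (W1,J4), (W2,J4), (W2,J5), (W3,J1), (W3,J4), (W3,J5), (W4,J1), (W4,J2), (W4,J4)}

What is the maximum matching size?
Maximum matching size = 4

Maximum matching: {(W1,J2), (W2,J5), (W3,J4), (W4,J1)}
Size: 4

This assigns 4 workers to 4 distinct jobs.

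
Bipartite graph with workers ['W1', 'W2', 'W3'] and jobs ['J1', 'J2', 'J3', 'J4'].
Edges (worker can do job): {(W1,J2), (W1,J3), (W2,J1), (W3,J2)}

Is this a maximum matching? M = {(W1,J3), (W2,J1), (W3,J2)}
Yes, size 3 is maximum

Proposed matching has size 3.
Maximum matching size for this graph: 3.

This is a maximum matching.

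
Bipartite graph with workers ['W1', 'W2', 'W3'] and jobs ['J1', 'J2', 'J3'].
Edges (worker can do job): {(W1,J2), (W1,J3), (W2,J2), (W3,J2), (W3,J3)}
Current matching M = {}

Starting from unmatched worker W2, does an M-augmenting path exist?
Yes: W2 → J2

An M-augmenting path alternates non-matching / matching edges, starting and ending at unmatched vertices.
Path: W2 → J2
(J2 is unmatched in M, so the path is augmenting.)
Flipping edges along this path would increase |M| from 0 to 1.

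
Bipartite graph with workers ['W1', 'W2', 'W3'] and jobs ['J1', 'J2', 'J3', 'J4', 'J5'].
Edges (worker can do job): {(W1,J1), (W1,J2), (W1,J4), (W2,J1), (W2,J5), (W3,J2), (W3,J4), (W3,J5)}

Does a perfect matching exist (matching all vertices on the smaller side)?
Yes, perfect matching exists (size 3)

Perfect matching: {(W1,J4), (W2,J5), (W3,J2)}
All 3 vertices on the smaller side are matched.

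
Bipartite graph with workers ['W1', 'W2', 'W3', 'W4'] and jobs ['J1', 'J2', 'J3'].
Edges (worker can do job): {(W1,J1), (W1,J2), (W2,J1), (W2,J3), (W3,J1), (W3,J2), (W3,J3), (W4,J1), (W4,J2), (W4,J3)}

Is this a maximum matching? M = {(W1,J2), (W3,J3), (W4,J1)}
Yes, size 3 is maximum

Proposed matching has size 3.
Maximum matching size for this graph: 3.

This is a maximum matching.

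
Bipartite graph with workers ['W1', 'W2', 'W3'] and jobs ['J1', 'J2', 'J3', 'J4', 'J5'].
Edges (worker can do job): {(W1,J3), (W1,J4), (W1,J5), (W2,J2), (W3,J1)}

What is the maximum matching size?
Maximum matching size = 3

Maximum matching: {(W1,J5), (W2,J2), (W3,J1)}
Size: 3

This assigns 3 workers to 3 distinct jobs.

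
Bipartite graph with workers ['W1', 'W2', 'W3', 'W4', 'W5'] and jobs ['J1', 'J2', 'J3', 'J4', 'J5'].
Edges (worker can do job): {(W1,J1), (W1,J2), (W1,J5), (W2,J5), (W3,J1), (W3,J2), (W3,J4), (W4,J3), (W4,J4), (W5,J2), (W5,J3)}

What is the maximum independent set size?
Maximum independent set = 5

By König's theorem:
- Min vertex cover = Max matching = 5
- Max independent set = Total vertices - Min vertex cover
- Max independent set = 10 - 5 = 5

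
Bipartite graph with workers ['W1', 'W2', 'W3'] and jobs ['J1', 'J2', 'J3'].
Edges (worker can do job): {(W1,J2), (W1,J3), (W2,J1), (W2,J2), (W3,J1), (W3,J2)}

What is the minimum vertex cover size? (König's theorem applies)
Minimum vertex cover size = 3

By König's theorem: in bipartite graphs,
min vertex cover = max matching = 3

Maximum matching has size 3, so minimum vertex cover also has size 3.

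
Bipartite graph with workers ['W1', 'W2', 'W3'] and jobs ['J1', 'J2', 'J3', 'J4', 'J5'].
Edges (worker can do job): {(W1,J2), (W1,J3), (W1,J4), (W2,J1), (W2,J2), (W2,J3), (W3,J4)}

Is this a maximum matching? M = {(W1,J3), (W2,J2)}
No, size 2 is not maximum

Proposed matching has size 2.
Maximum matching size for this graph: 3.

This is NOT maximum - can be improved to size 3.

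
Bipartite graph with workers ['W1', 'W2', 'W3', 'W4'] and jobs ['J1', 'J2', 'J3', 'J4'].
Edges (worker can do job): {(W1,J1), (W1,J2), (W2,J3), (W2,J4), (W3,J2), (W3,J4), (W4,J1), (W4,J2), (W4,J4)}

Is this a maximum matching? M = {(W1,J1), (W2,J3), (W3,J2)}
No, size 3 is not maximum

Proposed matching has size 3.
Maximum matching size for this graph: 4.

This is NOT maximum - can be improved to size 4.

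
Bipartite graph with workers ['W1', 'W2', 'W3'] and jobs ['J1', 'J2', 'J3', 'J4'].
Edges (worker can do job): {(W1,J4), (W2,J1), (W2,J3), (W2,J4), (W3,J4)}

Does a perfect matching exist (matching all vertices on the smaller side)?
No, maximum matching has size 2 < 3

Maximum matching has size 2, need 3 for perfect matching.
Unmatched workers: ['W1']
Unmatched jobs: ['J1', 'J2']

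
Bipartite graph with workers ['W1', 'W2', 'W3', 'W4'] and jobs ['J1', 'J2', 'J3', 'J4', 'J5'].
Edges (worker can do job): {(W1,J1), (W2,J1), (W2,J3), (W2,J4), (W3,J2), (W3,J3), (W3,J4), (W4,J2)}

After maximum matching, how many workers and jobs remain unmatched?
Unmatched: 0 workers, 1 jobs

Maximum matching size: 4
Workers: 4 total, 4 matched, 0 unmatched
Jobs: 5 total, 4 matched, 1 unmatched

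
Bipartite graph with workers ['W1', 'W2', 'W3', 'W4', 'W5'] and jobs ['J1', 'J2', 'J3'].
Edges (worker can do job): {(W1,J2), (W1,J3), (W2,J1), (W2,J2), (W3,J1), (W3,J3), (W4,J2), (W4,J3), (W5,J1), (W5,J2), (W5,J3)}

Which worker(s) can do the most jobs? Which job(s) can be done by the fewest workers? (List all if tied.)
Most versatile: W5 (3 jobs); Least covered: J1 (3 workers)

Worker degrees (jobs they can do): W1:2, W2:2, W3:2, W4:2, W5:3
Job degrees (workers who can do it): J1:3, J2:4, J3:4

Maximum worker degree is 3, achieved by: W5
Minimum job degree is 3, achieved by: J1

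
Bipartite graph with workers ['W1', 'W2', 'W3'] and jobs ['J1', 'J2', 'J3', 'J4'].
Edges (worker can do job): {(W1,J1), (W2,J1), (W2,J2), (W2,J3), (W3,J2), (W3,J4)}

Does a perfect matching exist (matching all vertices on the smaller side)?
Yes, perfect matching exists (size 3)

Perfect matching: {(W1,J1), (W2,J3), (W3,J4)}
All 3 vertices on the smaller side are matched.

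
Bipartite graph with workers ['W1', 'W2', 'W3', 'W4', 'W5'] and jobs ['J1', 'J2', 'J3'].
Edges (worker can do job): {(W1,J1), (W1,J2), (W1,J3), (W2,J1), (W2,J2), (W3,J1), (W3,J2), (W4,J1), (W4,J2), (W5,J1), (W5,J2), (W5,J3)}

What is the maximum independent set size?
Maximum independent set = 5

By König's theorem:
- Min vertex cover = Max matching = 3
- Max independent set = Total vertices - Min vertex cover
- Max independent set = 8 - 3 = 5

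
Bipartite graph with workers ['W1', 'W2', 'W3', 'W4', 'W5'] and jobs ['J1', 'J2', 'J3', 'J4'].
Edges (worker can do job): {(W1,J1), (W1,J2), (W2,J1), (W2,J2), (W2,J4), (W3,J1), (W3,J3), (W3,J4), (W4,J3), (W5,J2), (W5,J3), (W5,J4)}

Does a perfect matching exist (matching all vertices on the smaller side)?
Yes, perfect matching exists (size 4)

Perfect matching: {(W1,J1), (W2,J2), (W3,J4), (W5,J3)}
All 4 vertices on the smaller side are matched.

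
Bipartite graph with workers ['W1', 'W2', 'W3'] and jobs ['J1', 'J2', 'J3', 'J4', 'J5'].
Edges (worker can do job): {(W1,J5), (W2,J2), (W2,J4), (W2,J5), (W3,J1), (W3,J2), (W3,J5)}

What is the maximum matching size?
Maximum matching size = 3

Maximum matching: {(W1,J5), (W2,J4), (W3,J2)}
Size: 3

This assigns 3 workers to 3 distinct jobs.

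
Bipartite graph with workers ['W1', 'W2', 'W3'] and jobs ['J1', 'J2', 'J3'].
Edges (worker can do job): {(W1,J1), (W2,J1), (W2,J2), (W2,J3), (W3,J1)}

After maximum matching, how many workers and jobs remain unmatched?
Unmatched: 1 workers, 1 jobs

Maximum matching size: 2
Workers: 3 total, 2 matched, 1 unmatched
Jobs: 3 total, 2 matched, 1 unmatched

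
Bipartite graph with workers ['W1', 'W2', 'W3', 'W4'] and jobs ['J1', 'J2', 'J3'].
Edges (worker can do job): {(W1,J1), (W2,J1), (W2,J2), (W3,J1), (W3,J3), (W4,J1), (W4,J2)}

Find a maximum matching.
Matching: {(W2,J2), (W3,J3), (W4,J1)}

Maximum matching (size 3):
  W2 → J2
  W3 → J3
  W4 → J1

Each worker is assigned to at most one job, and each job to at most one worker.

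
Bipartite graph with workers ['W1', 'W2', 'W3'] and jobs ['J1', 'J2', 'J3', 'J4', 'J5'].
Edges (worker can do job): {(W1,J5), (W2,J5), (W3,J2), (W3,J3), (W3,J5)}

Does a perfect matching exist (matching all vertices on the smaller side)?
No, maximum matching has size 2 < 3

Maximum matching has size 2, need 3 for perfect matching.
Unmatched workers: ['W2']
Unmatched jobs: ['J2', 'J4', 'J1']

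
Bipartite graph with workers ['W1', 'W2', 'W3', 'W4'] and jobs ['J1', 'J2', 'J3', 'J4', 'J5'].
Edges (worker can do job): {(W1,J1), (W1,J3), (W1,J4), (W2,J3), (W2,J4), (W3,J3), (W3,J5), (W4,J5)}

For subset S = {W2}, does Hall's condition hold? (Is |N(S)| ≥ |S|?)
Yes: |N(S)| = 2, |S| = 1

Subset S = {W2}
Neighbors N(S) = {J3, J4}

|N(S)| = 2, |S| = 1
Hall's condition: |N(S)| ≥ |S| is satisfied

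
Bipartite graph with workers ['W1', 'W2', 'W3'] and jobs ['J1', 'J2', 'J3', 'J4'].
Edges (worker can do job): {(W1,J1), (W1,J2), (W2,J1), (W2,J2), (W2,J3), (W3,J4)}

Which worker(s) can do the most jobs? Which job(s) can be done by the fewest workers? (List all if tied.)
Most versatile: W2 (3 jobs); Least covered: J3, J4 (1 workers)

Worker degrees (jobs they can do): W1:2, W2:3, W3:1
Job degrees (workers who can do it): J1:2, J2:2, J3:1, J4:1

Maximum worker degree is 3, achieved by: W2
Minimum job degree is 1, achieved by: J3, J4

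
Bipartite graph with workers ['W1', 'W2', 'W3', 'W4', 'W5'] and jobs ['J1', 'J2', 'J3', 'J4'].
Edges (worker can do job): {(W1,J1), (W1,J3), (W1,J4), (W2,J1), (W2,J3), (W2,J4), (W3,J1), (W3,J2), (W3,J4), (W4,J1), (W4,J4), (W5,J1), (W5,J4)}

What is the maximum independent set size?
Maximum independent set = 5

By König's theorem:
- Min vertex cover = Max matching = 4
- Max independent set = Total vertices - Min vertex cover
- Max independent set = 9 - 4 = 5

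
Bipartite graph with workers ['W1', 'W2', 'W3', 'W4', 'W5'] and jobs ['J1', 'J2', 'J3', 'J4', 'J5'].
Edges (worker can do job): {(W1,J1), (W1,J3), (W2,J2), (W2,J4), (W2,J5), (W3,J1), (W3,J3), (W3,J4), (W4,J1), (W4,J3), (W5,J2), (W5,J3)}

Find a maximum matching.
Matching: {(W1,J1), (W2,J5), (W3,J4), (W4,J3), (W5,J2)}

Maximum matching (size 5):
  W1 → J1
  W2 → J5
  W3 → J4
  W4 → J3
  W5 → J2

Each worker is assigned to at most one job, and each job to at most one worker.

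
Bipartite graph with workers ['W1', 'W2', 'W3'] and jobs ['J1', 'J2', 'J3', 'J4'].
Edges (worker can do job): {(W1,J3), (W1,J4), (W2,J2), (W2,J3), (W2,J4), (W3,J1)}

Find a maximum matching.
Matching: {(W1,J4), (W2,J3), (W3,J1)}

Maximum matching (size 3):
  W1 → J4
  W2 → J3
  W3 → J1

Each worker is assigned to at most one job, and each job to at most one worker.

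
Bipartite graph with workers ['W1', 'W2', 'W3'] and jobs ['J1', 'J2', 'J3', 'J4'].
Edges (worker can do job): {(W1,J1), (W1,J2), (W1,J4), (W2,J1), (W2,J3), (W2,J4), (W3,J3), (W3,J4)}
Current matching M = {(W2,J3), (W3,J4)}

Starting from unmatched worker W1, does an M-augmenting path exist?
Yes: W1 → J2

An M-augmenting path alternates non-matching / matching edges, starting and ending at unmatched vertices.
Path: W1 → J2
(J2 is unmatched in M, so the path is augmenting.)
Flipping edges along this path would increase |M| from 2 to 3.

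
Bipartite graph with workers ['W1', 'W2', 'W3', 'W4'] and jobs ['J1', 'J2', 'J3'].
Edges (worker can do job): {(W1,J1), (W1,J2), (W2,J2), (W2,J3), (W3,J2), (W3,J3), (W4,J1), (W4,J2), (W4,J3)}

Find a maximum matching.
Matching: {(W1,J1), (W3,J2), (W4,J3)}

Maximum matching (size 3):
  W1 → J1
  W3 → J2
  W4 → J3

Each worker is assigned to at most one job, and each job to at most one worker.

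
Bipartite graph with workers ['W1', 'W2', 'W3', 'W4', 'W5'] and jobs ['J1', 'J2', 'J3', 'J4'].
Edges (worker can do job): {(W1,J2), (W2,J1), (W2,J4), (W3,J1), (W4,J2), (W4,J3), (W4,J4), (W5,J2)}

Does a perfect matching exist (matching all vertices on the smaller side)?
Yes, perfect matching exists (size 4)

Perfect matching: {(W2,J4), (W3,J1), (W4,J3), (W5,J2)}
All 4 vertices on the smaller side are matched.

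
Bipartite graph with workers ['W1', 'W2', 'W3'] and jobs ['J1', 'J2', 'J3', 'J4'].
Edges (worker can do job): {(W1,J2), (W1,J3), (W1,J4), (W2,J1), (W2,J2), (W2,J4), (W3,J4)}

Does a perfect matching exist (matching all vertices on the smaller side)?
Yes, perfect matching exists (size 3)

Perfect matching: {(W1,J2), (W2,J1), (W3,J4)}
All 3 vertices on the smaller side are matched.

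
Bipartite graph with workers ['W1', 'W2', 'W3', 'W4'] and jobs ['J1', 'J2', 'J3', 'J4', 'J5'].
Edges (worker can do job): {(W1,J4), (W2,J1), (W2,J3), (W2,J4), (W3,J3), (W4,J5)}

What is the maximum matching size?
Maximum matching size = 4

Maximum matching: {(W1,J4), (W2,J1), (W3,J3), (W4,J5)}
Size: 4

This assigns 4 workers to 4 distinct jobs.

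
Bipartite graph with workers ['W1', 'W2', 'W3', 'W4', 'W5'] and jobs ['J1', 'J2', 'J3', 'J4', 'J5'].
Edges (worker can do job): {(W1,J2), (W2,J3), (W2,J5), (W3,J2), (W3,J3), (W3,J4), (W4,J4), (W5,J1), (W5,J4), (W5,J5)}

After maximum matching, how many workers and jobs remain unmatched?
Unmatched: 0 workers, 0 jobs

Maximum matching size: 5
Workers: 5 total, 5 matched, 0 unmatched
Jobs: 5 total, 5 matched, 0 unmatched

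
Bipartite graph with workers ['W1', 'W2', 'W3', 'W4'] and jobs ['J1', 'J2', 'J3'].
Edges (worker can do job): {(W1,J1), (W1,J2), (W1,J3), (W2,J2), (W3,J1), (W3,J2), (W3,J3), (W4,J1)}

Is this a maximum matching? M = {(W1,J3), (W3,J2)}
No, size 2 is not maximum

Proposed matching has size 2.
Maximum matching size for this graph: 3.

This is NOT maximum - can be improved to size 3.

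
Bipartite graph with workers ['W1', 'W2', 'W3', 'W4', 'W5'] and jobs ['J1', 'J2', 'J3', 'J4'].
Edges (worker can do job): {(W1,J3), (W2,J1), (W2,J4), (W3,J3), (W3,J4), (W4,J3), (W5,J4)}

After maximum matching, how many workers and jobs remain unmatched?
Unmatched: 2 workers, 1 jobs

Maximum matching size: 3
Workers: 5 total, 3 matched, 2 unmatched
Jobs: 4 total, 3 matched, 1 unmatched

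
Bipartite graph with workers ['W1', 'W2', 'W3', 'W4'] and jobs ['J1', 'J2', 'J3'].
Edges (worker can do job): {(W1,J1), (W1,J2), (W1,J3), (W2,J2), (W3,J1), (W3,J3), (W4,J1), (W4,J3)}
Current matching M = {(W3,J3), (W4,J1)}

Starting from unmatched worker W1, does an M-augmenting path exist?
Yes: W1 → J2

An M-augmenting path alternates non-matching / matching edges, starting and ending at unmatched vertices.
Path: W1 → J2
(J2 is unmatched in M, so the path is augmenting.)
Flipping edges along this path would increase |M| from 2 to 3.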